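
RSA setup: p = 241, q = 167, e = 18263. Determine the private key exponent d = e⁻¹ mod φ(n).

φ(n) = (p−1)(q−1) = 240·166 = 39840.
Need d with 18263·d ≡ 1 (mod 39840). Apply the extended Euclidean algorithm:
39840 = 2×18263 + 3314
18263 = 5×3314 + 1693
3314 = 1×1693 + 1621
1693 = 1×1621 + 72
1621 = 22×72 + 37
72 = 1×37 + 35
37 = 1×35 + 2
35 = 17×2 + 1
2 = 2×1 + 0
Back-substitute:
1 = 35 − 17·2
1 = −17·37 + 18·35
1 = 18·72 − 35·37
1 = −35·1621 + 788·72
1 = 788·1693 − 823·1621
1 = −823·3314 + 1611·1693
1 = 1611·18263 − 8878·3314
1 = −8878·39840 + 19367·18263
So 18263·19367 ≡ 1 (mod 39840), hence d = 19367.

19367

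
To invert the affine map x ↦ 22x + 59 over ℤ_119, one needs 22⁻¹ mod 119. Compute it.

Extended Euclidean algorithm:
119 = 5·22 + 9
22 = 2·9 + 4
9 = 2·4 + 1
4 = 4·1 + 0
gcd = 1, so the inverse exists. Back-substitute:
1 = 9 − 2·4
1 = −2·22 + 5·9
1 = 5·119 − 27·22
So 22·(-27) ≡ 1 (mod 119), and -27 ≡ 92 (mod 119).

92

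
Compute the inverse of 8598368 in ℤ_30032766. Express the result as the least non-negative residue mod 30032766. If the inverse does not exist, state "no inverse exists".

Compute gcd(8598368, 30032766):
30032766 = 3·8598368 + 4237662
8598368 = 2·4237662 + 123044
4237662 = 34·123044 + 54166
123044 = 2·54166 + 14712
54166 = 3·14712 + 10030
14712 = 1·10030 + 4682
10030 = 2·4682 + 666
4682 = 7·666 + 20
666 = 33·20 + 6
20 = 3·6 + 2
6 = 3·2 + 0
gcd(8598368, 30032766) = 2 ≠ 1, so 8598368 has no multiplicative inverse modulo 30032766.

no inverse exists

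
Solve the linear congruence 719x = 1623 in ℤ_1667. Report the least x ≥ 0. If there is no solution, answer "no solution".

1449

First find gcd(719, 1667):
1667 = 2*719 + 229
719 = 3*229 + 32
229 = 7*32 + 5
32 = 6*5 + 2
5 = 2*2 + 1
2 = 2*1 + 0
gcd = 1, so a unique solution mod 1667 exists.
Back-substitute for the Bézout coefficients:
1 = 5 − 2·2
1 = −2·32 + 13·5
1 = 13·229 − 93·32
1 = −93·719 + 292·229
1 = 292·1667 − 677·719
So 719·(-677) ≡ 1 (mod 1667), giving 719⁻¹ ≡ 990.
x ≡ 719⁻¹·1623 ≡ 990·1623 ≡ 1449 (mod 1667).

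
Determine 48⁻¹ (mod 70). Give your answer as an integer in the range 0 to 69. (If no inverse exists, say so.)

no inverse exists

Euclidean algorithm on 70, 48:
70 = 1·48 + 22
48 = 2·22 + 4
22 = 5·4 + 2
4 = 2·2 + 0
Since gcd = 2 > 1, 48 is not a unit mod 70.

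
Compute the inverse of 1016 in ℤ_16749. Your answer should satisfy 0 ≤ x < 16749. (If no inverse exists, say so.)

Run Euclid on (16749, 1016):
16749 = 16*1016 + 493
1016 = 2*493 + 30
493 = 16*30 + 13
30 = 2*13 + 4
13 = 3*4 + 1
4 = 4*1 + 0
Since gcd(1016, 16749) = 1, back-substitute to write 1 as a combination:
1 = 13 − 3·4
1 = −3·30 + 7·13
1 = 7·493 − 115·30
1 = −115·1016 + 237·493
1 = 237·16749 − 3907·1016
Thus 1016·(-3907) ≡ 1 (mod 16749); reducing, -3907 mod 16749 = 12842.

12842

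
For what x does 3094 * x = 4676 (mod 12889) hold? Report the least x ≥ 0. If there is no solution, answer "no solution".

First find gcd(3094, 12889):
12889 = 4×3094 + 513
3094 = 6×513 + 16
513 = 32×16 + 1
16 = 16×1 + 0
gcd = 1, so a unique solution mod 12889 exists.
Back-substitute for the Bézout coefficients:
1 = 513 − 32·16
1 = −32·3094 + 193·513
1 = 193·12889 − 804·3094
So 3094·(-804) ≡ 1 (mod 12889), giving 3094⁻¹ ≡ 12085.
x ≡ 3094⁻¹·4676 ≡ 12085·4676 ≡ 4084 (mod 12889).

4084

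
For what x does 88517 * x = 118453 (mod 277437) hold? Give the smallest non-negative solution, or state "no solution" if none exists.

First find gcd(88517, 277437):
277437 = 3·88517 + 11886
88517 = 7·11886 + 5315
11886 = 2·5315 + 1256
5315 = 4·1256 + 291
1256 = 4·291 + 92
291 = 3·92 + 15
92 = 6·15 + 2
15 = 7·2 + 1
2 = 2·1 + 0
gcd = 1, so a unique solution mod 277437 exists.
Back-substitute for the Bézout coefficients:
1 = 15 − 7·2
1 = −7·92 + 43·15
1 = 43·291 − 136·92
1 = −136·1256 + 587·291
1 = 587·5315 − 2484·1256
1 = −2484·11886 + 5555·5315
1 = 5555·88517 − 41369·11886
1 = −41369·277437 + 129662·88517
So 88517·(129662) ≡ 1 (mod 277437), giving 88517⁻¹ ≡ 129662.
x ≡ 88517⁻¹·118453 ≡ 129662·118453 ≡ 218003 (mod 277437).

218003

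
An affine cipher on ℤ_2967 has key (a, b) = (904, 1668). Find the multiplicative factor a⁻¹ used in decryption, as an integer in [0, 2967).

2839

Apply the Euclidean algorithm to 2967 and 904:
2967 = 3*904 + 255
904 = 3*255 + 139
255 = 1*139 + 116
139 = 1*116 + 23
116 = 5*23 + 1
23 = 23*1 + 0
gcd = 1, so the inverse exists. Back-substitute:
1 = 116 − 5·23
1 = −5·139 + 6·116
1 = 6·255 − 11·139
1 = −11·904 + 39·255
1 = 39·2967 − 128·904
Hence 904⁻¹ ≡ -128 ≡ 2839 (mod 2967).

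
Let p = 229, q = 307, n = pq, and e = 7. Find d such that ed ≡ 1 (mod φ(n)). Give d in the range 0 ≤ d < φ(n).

9967

φ(n) = (p−1)(q−1) = 228·306 = 69768.
Need d with 7·d ≡ 1 (mod 69768). Apply the extended Euclidean algorithm:
69768 = 9966·7 + 6
7 = 1·6 + 1
6 = 6·1 + 0
Back-substitute:
1 = 7 − 6
1 = −69768 + 9967·7
So 7·9967 ≡ 1 (mod 69768), hence d = 9967.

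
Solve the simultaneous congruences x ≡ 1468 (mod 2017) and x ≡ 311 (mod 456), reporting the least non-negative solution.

Write x = 1468 + 2017·k. Then 2017·k ≡ 311 − 1468 ≡ 211 (mod 456).
Need 2017⁻¹ mod 456. Extended Euclid on (456, 193):
456 = 2×193 + 70
193 = 2×70 + 53
70 = 1×53 + 17
53 = 3×17 + 2
17 = 8×2 + 1
2 = 2×1 + 0
Back-substitute:
1 = 17 − 8·2
1 = −8·53 + 25·17
1 = 25·70 − 33·53
1 = −33·193 + 91·70
1 = 91·456 − 215·193
2017⁻¹ ≡ 241 (mod 456), so k ≡ 241·211 ≡ 235 (mod 456).
x = 1468 + 2017·235 = 475463.

475463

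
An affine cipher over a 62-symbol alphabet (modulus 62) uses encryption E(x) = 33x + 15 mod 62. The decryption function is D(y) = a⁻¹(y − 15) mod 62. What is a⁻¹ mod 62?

47

Extended Euclidean algorithm:
62 = 1*33 + 29
33 = 1*29 + 4
29 = 7*4 + 1
4 = 4*1 + 0
The gcd is 1. Working backward:
1 = 29 − 7·4
1 = −7·33 + 8·29
1 = 8·62 − 15·33
Thus 33·(-15) ≡ 1 (mod 62); reducing, -15 mod 62 = 47.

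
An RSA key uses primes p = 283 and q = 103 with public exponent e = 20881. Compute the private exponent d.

8677

φ(n) = (p−1)(q−1) = 282·102 = 28764.
Need d with 20881·d ≡ 1 (mod 28764). Apply the extended Euclidean algorithm:
28764 = 1·20881 + 7883
20881 = 2·7883 + 5115
7883 = 1·5115 + 2768
5115 = 1·2768 + 2347
2768 = 1·2347 + 421
2347 = 5·421 + 242
421 = 1·242 + 179
242 = 1·179 + 63
179 = 2·63 + 53
63 = 1·53 + 10
53 = 5·10 + 3
10 = 3·3 + 1
3 = 3·1 + 0
Back-substitute:
1 = 10 − 3·3
1 = −3·53 + 16·10
1 = 16·63 − 19·53
1 = −19·179 + 54·63
1 = 54·242 − 73·179
1 = −73·421 + 127·242
1 = 127·2347 − 708·421
1 = −708·2768 + 835·2347
1 = 835·5115 − 1543·2768
1 = −1543·7883 + 2378·5115
1 = 2378·20881 − 6299·7883
1 = −6299·28764 + 8677·20881
So 20881·8677 ≡ 1 (mod 28764), hence d = 8677.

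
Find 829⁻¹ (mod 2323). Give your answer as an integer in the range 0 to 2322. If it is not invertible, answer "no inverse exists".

gcd(2323, 829) by repeated division:
2323 = 2·829 + 665
829 = 1·665 + 164
665 = 4·164 + 9
164 = 18·9 + 2
9 = 4·2 + 1
2 = 2·1 + 0
gcd = 1, so the inverse exists. Back-substitute:
1 = 9 − 4·2
1 = −4·164 + 73·9
1 = 73·665 − 296·164
1 = −296·829 + 369·665
1 = 369·2323 − 1034·829
Hence 829⁻¹ ≡ -1034 ≡ 1289 (mod 2323).

1289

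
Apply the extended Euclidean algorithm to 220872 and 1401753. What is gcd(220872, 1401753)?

Apply Euclid's algorithm to 1401753 and 220872:
1401753 = 6*220872 + 76521
220872 = 2*76521 + 67830
76521 = 1*67830 + 8691
67830 = 7*8691 + 6993
8691 = 1*6993 + 1698
6993 = 4*1698 + 201
1698 = 8*201 + 90
201 = 2*90 + 21
90 = 4*21 + 6
21 = 3*6 + 3
6 = 2*3 + 0
gcd(220872, 1401753) = 3.
Express as a combination:
3 = 21 − 3·6
3 = −3·90 + 13·21
3 = 13·201 − 29·90
3 = −29·1698 + 245·201
3 = 245·6993 − 1009·1698
3 = −1009·8691 + 1254·6993
3 = 1254·67830 − 9787·8691
3 = −9787·76521 + 11041·67830
3 = 11041·220872 − 31869·76521
3 = −31869·1401753 + 202255·220872
So 3 = (-31869)·1401753 + (202255)·220872.

3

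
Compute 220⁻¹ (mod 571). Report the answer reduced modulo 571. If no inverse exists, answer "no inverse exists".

Extended Euclidean algorithm:
571 = 2·220 + 131
220 = 1·131 + 89
131 = 1·89 + 42
89 = 2·42 + 5
42 = 8·5 + 2
5 = 2·2 + 1
2 = 2·1 + 0
The gcd is 1. Working backward:
1 = 5 − 2·2
1 = −2·42 + 17·5
1 = 17·89 − 36·42
1 = −36·131 + 53·89
1 = 53·220 − 89·131
1 = −89·571 + 231·220
So 220·231 ≡ 1 (mod 571).

231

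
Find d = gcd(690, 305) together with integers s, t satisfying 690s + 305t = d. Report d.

5

Repeated division:
690 = 2·305 + 80
305 = 3·80 + 65
80 = 1·65 + 15
65 = 4·15 + 5
15 = 3·5 + 0
gcd(690, 305) = 5.
Back-substituting:
5 = 65 − 4·15
5 = −4·80 + 5·65
5 = 5·305 − 19·80
5 = −19·690 + 43·305
So 5 = (-19)·690 + (43)·305.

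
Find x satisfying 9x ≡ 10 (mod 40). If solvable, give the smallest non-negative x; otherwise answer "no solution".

First find gcd(9, 40):
40 = 4×9 + 4
9 = 2×4 + 1
4 = 4×1 + 0
gcd = 1, so a unique solution mod 40 exists.
Back-substitute for the Bézout coefficients:
1 = 9 − 2·4
1 = −2·40 + 9·9
So 9·(9) ≡ 1 (mod 40), giving 9⁻¹ ≡ 9.
x ≡ 9⁻¹·10 ≡ 9·10 ≡ 10 (mod 40).

10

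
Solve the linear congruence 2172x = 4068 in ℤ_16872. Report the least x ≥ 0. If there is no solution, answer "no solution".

165

First find gcd(2172, 16872):
16872 = 7×2172 + 1668
2172 = 1×1668 + 504
1668 = 3×504 + 156
504 = 3×156 + 36
156 = 4×36 + 12
36 = 3×12 + 0
gcd = 12 and 12 | 4068, so solutions exist. Divide through by 12: 181x ≡ 339 (mod 1406).
Now find 181⁻¹ mod 1406:
1406 = 7·181 + 139
181 = 1·139 + 42
139 = 3·42 + 13
42 = 3·13 + 3
13 = 4·3 + 1
3 = 3·1 + 0
Back-substitute:
1 = 13 − 4·3
1 = −4·42 + 13·13
1 = 13·139 − 43·42
1 = −43·181 + 56·139
1 = 56·1406 − 435·181
So 181·(-435) ≡ 1 (mod 1406), i.e. 181⁻¹ ≡ 971.
Then x ≡ 971·339 ≡ 165 (mod 1406); the smallest non-negative solution is x = 165.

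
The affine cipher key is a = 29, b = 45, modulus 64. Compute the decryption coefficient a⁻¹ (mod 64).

Apply the Euclidean algorithm to 64 and 29:
64 = 2*29 + 6
29 = 4*6 + 5
6 = 1*5 + 1
5 = 5*1 + 0
The gcd is 1. Working backward:
1 = 6 − 5
1 = −29 + 5·6
1 = 5·64 − 11·29
Thus 29·(-11) ≡ 1 (mod 64); reducing, -11 mod 64 = 53.

53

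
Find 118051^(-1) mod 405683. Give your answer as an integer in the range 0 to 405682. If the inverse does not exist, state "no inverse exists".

389473

gcd(405683, 118051) by repeated division:
405683 = 3×118051 + 51530
118051 = 2×51530 + 14991
51530 = 3×14991 + 6557
14991 = 2×6557 + 1877
6557 = 3×1877 + 926
1877 = 2×926 + 25
926 = 37×25 + 1
25 = 25×1 + 0
The gcd is 1. Working backward:
1 = 926 − 37·25
1 = −37·1877 + 75·926
1 = 75·6557 − 262·1877
1 = −262·14991 + 599·6557
1 = 599·51530 − 2059·14991
1 = −2059·118051 + 4717·51530
1 = 4717·405683 − 16210·118051
Thus 118051·(-16210) ≡ 1 (mod 405683); reducing, -16210 mod 405683 = 389473.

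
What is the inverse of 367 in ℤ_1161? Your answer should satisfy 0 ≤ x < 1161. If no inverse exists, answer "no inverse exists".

832

gcd(1161, 367) by repeated division:
1161 = 3·367 + 60
367 = 6·60 + 7
60 = 8·7 + 4
7 = 1·4 + 3
4 = 1·3 + 1
3 = 3·1 + 0
Since gcd(367, 1161) = 1, back-substitute to write 1 as a combination:
1 = 4 − 3
1 = −7 + 2·4
1 = 2·60 − 17·7
1 = −17·367 + 104·60
1 = 104·1161 − 329·367
Hence 367⁻¹ ≡ -329 ≡ 832 (mod 1161).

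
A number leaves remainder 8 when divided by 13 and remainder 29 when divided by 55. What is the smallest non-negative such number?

359

Write x = 8 + 13·k. Then 13·k ≡ 29 − 8 ≡ 21 (mod 55).
Need 13⁻¹ mod 55. Extended Euclid on (55, 13):
55 = 4*13 + 3
13 = 4*3 + 1
3 = 3*1 + 0
Back-substitute:
1 = 13 − 4·3
1 = −4·55 + 17·13
13⁻¹ ≡ 17 (mod 55), so k ≡ 17·21 ≡ 27 (mod 55).
x = 8 + 13·27 = 359.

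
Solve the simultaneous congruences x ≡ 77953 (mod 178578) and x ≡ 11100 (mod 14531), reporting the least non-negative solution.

Write x = 77953 + 178578·k. Then 178578·k ≡ 11100 − 77953 ≡ 5802 (mod 14531).
Need 178578⁻¹ mod 14531. Extended Euclid on (14531, 4206):
14531 = 3·4206 + 1913
4206 = 2·1913 + 380
1913 = 5·380 + 13
380 = 29·13 + 3
13 = 4·3 + 1
3 = 3·1 + 0
Back-substitute:
1 = 13 − 4·3
1 = −4·380 + 117·13
1 = 117·1913 − 589·380
1 = −589·4206 + 1295·1913
1 = 1295·14531 − 4474·4206
178578⁻¹ ≡ 10057 (mod 14531), so k ≡ 10057·5802 ≡ 8749 (mod 14531).
x = 77953 + 178578·8749 = 1562456875.

1562456875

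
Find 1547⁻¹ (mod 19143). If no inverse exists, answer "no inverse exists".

17027

Run Euclid on (19143, 1547):
19143 = 12×1547 + 579
1547 = 2×579 + 389
579 = 1×389 + 190
389 = 2×190 + 9
190 = 21×9 + 1
9 = 9×1 + 0
Since gcd(1547, 19143) = 1, back-substitute to write 1 as a combination:
1 = 190 − 21·9
1 = −21·389 + 43·190
1 = 43·579 − 64·389
1 = −64·1547 + 171·579
1 = 171·19143 − 2116·1547
Hence 1547⁻¹ ≡ -2116 ≡ 17027 (mod 19143).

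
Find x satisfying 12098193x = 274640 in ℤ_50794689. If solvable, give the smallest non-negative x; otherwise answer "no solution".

gcd(12098193, 50794689):
50794689 = 4·12098193 + 2401917
12098193 = 5·2401917 + 88608
2401917 = 27·88608 + 9501
88608 = 9·9501 + 3099
9501 = 3·3099 + 204
3099 = 15·204 + 39
204 = 5·39 + 9
39 = 4·9 + 3
9 = 3·3 + 0
gcd = 3, but 3 ∤ 274640, so the congruence has no solution.

no solution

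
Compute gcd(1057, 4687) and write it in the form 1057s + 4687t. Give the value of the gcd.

1

Euclidean algorithm:
4687 = 4·1057 + 459
1057 = 2·459 + 139
459 = 3·139 + 42
139 = 3·42 + 13
42 = 3·13 + 3
13 = 4·3 + 1
3 = 3·1 + 0
gcd(1057, 4687) = 1.
Express as a combination:
1 = 13 − 4·3
1 = −4·42 + 13·13
1 = 13·139 − 43·42
1 = −43·459 + 142·139
1 = 142·1057 − 327·459
1 = −327·4687 + 1450·1057
So 1 = (-327)·4687 + (1450)·1057.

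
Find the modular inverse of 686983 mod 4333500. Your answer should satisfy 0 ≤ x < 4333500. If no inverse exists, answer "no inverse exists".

Apply the Euclidean algorithm to 4333500 and 686983:
4333500 = 6*686983 + 211602
686983 = 3*211602 + 52177
211602 = 4*52177 + 2894
52177 = 18*2894 + 85
2894 = 34*85 + 4
85 = 21*4 + 1
4 = 4*1 + 0
gcd = 1, so the inverse exists. Back-substitute:
1 = 85 − 21·4
1 = −21·2894 + 715·85
1 = 715·52177 − 12891·2894
1 = −12891·211602 + 52279·52177
1 = 52279·686983 − 169728·211602
1 = −169728·4333500 + 1070647·686983
So 686983·1070647 ≡ 1 (mod 4333500).

1070647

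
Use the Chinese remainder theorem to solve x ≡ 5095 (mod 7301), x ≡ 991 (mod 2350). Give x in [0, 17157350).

705991

Write x = 5095 + 7301·k. Then 7301·k ≡ 991 − 5095 ≡ 596 (mod 2350).
Need 7301⁻¹ mod 2350. Extended Euclid on (2350, 251):
2350 = 9×251 + 91
251 = 2×91 + 69
91 = 1×69 + 22
69 = 3×22 + 3
22 = 7×3 + 1
3 = 3×1 + 0
Back-substitute:
1 = 22 − 7·3
1 = −7·69 + 22·22
1 = 22·91 − 29·69
1 = −29·251 + 80·91
1 = 80·2350 − 749·251
7301⁻¹ ≡ 1601 (mod 2350), so k ≡ 1601·596 ≡ 96 (mod 2350).
x = 5095 + 7301·96 = 705991.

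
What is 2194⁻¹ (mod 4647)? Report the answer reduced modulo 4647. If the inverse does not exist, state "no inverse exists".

2476

Extended Euclidean algorithm:
4647 = 2×2194 + 259
2194 = 8×259 + 122
259 = 2×122 + 15
122 = 8×15 + 2
15 = 7×2 + 1
2 = 2×1 + 0
The gcd is 1. Working backward:
1 = 15 − 7·2
1 = −7·122 + 57·15
1 = 57·259 − 121·122
1 = −121·2194 + 1025·259
1 = 1025·4647 − 2171·2194
Hence 2194⁻¹ ≡ -2171 ≡ 2476 (mod 4647).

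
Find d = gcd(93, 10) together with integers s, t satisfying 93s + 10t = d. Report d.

Repeated division:
93 = 9·10 + 3
10 = 3·3 + 1
3 = 3·1 + 0
gcd(93, 10) = 1.
Express as a combination:
1 = 10 − 3·3
1 = −3·93 + 28·10
So 1 = (-3)·93 + (28)·10.

1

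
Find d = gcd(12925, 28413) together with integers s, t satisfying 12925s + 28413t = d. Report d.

11

Apply Euclid's algorithm to 28413 and 12925:
28413 = 2*12925 + 2563
12925 = 5*2563 + 110
2563 = 23*110 + 33
110 = 3*33 + 11
33 = 3*11 + 0
gcd(12925, 28413) = 11.
Express as a combination:
11 = 110 − 3·33
11 = −3·2563 + 70·110
11 = 70·12925 − 353·2563
11 = −353·28413 + 776·12925
So 11 = (-353)·28413 + (776)·12925.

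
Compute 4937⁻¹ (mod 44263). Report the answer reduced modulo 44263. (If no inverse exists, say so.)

gcd(44263, 4937) by repeated division:
44263 = 8×4937 + 4767
4937 = 1×4767 + 170
4767 = 28×170 + 7
170 = 24×7 + 2
7 = 3×2 + 1
2 = 2×1 + 0
Since gcd(4937, 44263) = 1, back-substitute to write 1 as a combination:
1 = 7 − 3·2
1 = −3·170 + 73·7
1 = 73·4767 − 2047·170
1 = −2047·4937 + 2120·4767
1 = 2120·44263 − 19007·4937
Thus 4937·(-19007) ≡ 1 (mod 44263); reducing, -19007 mod 44263 = 25256.

25256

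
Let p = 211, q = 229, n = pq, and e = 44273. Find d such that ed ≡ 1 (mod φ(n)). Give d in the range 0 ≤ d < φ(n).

φ(n) = (p−1)(q−1) = 210·228 = 47880.
Need d with 44273·d ≡ 1 (mod 47880). Apply the extended Euclidean algorithm:
47880 = 1·44273 + 3607
44273 = 12·3607 + 989
3607 = 3·989 + 640
989 = 1·640 + 349
640 = 1·349 + 291
349 = 1·291 + 58
291 = 5·58 + 1
58 = 58·1 + 0
Back-substitute:
1 = 291 − 5·58
1 = −5·349 + 6·291
1 = 6·640 − 11·349
1 = −11·989 + 17·640
1 = 17·3607 − 62·989
1 = −62·44273 + 761·3607
1 = 761·47880 − 823·44273
So 44273·(-823) ≡ 1 (mod 47880), hence d ≡ -823 ≡ 47057 (mod 47880).

47057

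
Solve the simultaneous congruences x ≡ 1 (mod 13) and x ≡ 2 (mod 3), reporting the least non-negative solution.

Write x = 1 + 13·k. Then 13·k ≡ 2 − 1 ≡ 1 (mod 3).
Need 13⁻¹ mod 3. Extended Euclid on (3, 1):
3 = 3×1 + 0
13⁻¹ ≡ 1 (mod 3), so k ≡ 1·1 ≡ 1 (mod 3).
x = 1 + 13·1 = 14.

14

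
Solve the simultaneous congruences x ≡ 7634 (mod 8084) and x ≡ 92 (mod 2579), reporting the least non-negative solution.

18697842

Write x = 7634 + 8084·k. Then 8084·k ≡ 92 − 7634 ≡ 195 (mod 2579).
Need 8084⁻¹ mod 2579. Extended Euclid on (2579, 347):
2579 = 7*347 + 150
347 = 2*150 + 47
150 = 3*47 + 9
47 = 5*9 + 2
9 = 4*2 + 1
2 = 2*1 + 0
Back-substitute:
1 = 9 − 4·2
1 = −4·47 + 21·9
1 = 21·150 − 67·47
1 = −67·347 + 155·150
1 = 155·2579 − 1152·347
8084⁻¹ ≡ 1427 (mod 2579), so k ≡ 1427·195 ≡ 2312 (mod 2579).
x = 7634 + 8084·2312 = 18697842.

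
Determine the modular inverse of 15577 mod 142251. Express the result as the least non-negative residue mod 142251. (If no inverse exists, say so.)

Apply the Euclidean algorithm to 142251 and 15577:
142251 = 9×15577 + 2058
15577 = 7×2058 + 1171
2058 = 1×1171 + 887
1171 = 1×887 + 284
887 = 3×284 + 35
284 = 8×35 + 4
35 = 8×4 + 3
4 = 1×3 + 1
3 = 3×1 + 0
gcd = 1, so the inverse exists. Back-substitute:
1 = 4 − 3
1 = −35 + 9·4
1 = 9·284 − 73·35
1 = −73·887 + 228·284
1 = 228·1171 − 301·887
1 = −301·2058 + 529·1171
1 = 529·15577 − 4004·2058
1 = −4004·142251 + 36565·15577
So 15577·36565 ≡ 1 (mod 142251).

36565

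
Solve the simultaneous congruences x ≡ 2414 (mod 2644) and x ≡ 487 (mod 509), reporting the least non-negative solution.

956898

Write x = 2414 + 2644·k. Then 2644·k ≡ 487 − 2414 ≡ 109 (mod 509).
Need 2644⁻¹ mod 509. Extended Euclid on (509, 99):
509 = 5×99 + 14
99 = 7×14 + 1
14 = 14×1 + 0
Back-substitute:
1 = 99 − 7·14
1 = −7·509 + 36·99
2644⁻¹ ≡ 36 (mod 509), so k ≡ 36·109 ≡ 361 (mod 509).
x = 2414 + 2644·361 = 956898.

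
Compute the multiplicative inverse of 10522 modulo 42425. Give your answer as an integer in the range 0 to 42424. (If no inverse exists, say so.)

gcd(42425, 10522) by repeated division:
42425 = 4*10522 + 337
10522 = 31*337 + 75
337 = 4*75 + 37
75 = 2*37 + 1
37 = 37*1 + 0
The gcd is 1. Working backward:
1 = 75 − 2·37
1 = −2·337 + 9·75
1 = 9·10522 − 281·337
1 = −281·42425 + 1133·10522
So 10522·1133 ≡ 1 (mod 42425).

1133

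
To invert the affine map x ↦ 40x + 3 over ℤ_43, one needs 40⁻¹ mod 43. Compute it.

gcd(43, 40) by repeated division:
43 = 1·40 + 3
40 = 13·3 + 1
3 = 3·1 + 0
gcd = 1, so the inverse exists. Back-substitute:
1 = 40 − 13·3
1 = −13·43 + 14·40
So 40·14 ≡ 1 (mod 43).

14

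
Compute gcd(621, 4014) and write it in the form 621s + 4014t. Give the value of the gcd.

9

Repeated division:
4014 = 6×621 + 288
621 = 2×288 + 45
288 = 6×45 + 18
45 = 2×18 + 9
18 = 2×9 + 0
gcd(621, 4014) = 9.
Working backward:
9 = 45 − 2·18
9 = −2·288 + 13·45
9 = 13·621 − 28·288
9 = −28·4014 + 181·621
So 9 = (-28)·4014 + (181)·621.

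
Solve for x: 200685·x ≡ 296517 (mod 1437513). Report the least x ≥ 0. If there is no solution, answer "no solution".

373704

First find gcd(200685, 1437513):
1437513 = 7*200685 + 32718
200685 = 6*32718 + 4377
32718 = 7*4377 + 2079
4377 = 2*2079 + 219
2079 = 9*219 + 108
219 = 2*108 + 3
108 = 36*3 + 0
gcd = 3 and 3 | 296517, so solutions exist. Divide through by 3: 66895x ≡ 98839 (mod 479171).
Now find 66895⁻¹ mod 479171:
479171 = 7*66895 + 10906
66895 = 6*10906 + 1459
10906 = 7*1459 + 693
1459 = 2*693 + 73
693 = 9*73 + 36
73 = 2*36 + 1
36 = 36*1 + 0
Back-substitute:
1 = 73 − 2·36
1 = −2·693 + 19·73
1 = 19·1459 − 40·693
1 = −40·10906 + 299·1459
1 = 299·66895 − 1834·10906
1 = −1834·479171 + 13137·66895
So 66895⁻¹ ≡ 13137 (mod 479171).
Then x ≡ 13137·98839 ≡ 373704 (mod 479171); the smallest non-negative solution is x = 373704.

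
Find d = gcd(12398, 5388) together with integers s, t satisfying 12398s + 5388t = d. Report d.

2

Apply Euclid's algorithm to 12398 and 5388:
12398 = 2*5388 + 1622
5388 = 3*1622 + 522
1622 = 3*522 + 56
522 = 9*56 + 18
56 = 3*18 + 2
18 = 9*2 + 0
gcd(12398, 5388) = 2.
Working backward:
2 = 56 − 3·18
2 = −3·522 + 28·56
2 = 28·1622 − 87·522
2 = −87·5388 + 289·1622
2 = 289·12398 − 665·5388
So 2 = (289)·12398 + (-665)·5388.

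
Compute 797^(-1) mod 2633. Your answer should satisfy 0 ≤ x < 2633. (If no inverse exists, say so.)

Run Euclid on (2633, 797):
2633 = 3*797 + 242
797 = 3*242 + 71
242 = 3*71 + 29
71 = 2*29 + 13
29 = 2*13 + 3
13 = 4*3 + 1
3 = 3*1 + 0
The gcd is 1. Working backward:
1 = 13 − 4·3
1 = −4·29 + 9·13
1 = 9·71 − 22·29
1 = −22·242 + 75·71
1 = 75·797 − 247·242
1 = −247·2633 + 816·797
So 797·816 ≡ 1 (mod 2633).

816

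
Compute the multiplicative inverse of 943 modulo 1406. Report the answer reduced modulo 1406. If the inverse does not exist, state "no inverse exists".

331

Apply the Euclidean algorithm to 1406 and 943:
1406 = 1×943 + 463
943 = 2×463 + 17
463 = 27×17 + 4
17 = 4×4 + 1
4 = 4×1 + 0
gcd = 1, so the inverse exists. Back-substitute:
1 = 17 − 4·4
1 = −4·463 + 109·17
1 = 109·943 − 222·463
1 = −222·1406 + 331·943
So 943·331 ≡ 1 (mod 1406).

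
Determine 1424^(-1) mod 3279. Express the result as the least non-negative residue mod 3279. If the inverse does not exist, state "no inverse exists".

Run Euclid on (3279, 1424):
3279 = 2×1424 + 431
1424 = 3×431 + 131
431 = 3×131 + 38
131 = 3×38 + 17
38 = 2×17 + 4
17 = 4×4 + 1
4 = 4×1 + 0
The gcd is 1. Working backward:
1 = 17 − 4·4
1 = −4·38 + 9·17
1 = 9·131 − 31·38
1 = −31·431 + 102·131
1 = 102·1424 − 337·431
1 = −337·3279 + 776·1424
So 1424·776 ≡ 1 (mod 3279).

776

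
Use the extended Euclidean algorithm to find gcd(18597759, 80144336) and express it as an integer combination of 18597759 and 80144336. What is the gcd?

1

Apply Euclid's algorithm to 80144336 and 18597759:
80144336 = 4·18597759 + 5753300
18597759 = 3·5753300 + 1337859
5753300 = 4·1337859 + 401864
1337859 = 3·401864 + 132267
401864 = 3·132267 + 5063
132267 = 26·5063 + 629
5063 = 8·629 + 31
629 = 20·31 + 9
31 = 3·9 + 4
9 = 2·4 + 1
4 = 4·1 + 0
gcd(18597759, 80144336) = 1.
Working backward:
1 = 9 − 2·4
1 = −2·31 + 7·9
1 = 7·629 − 142·31
1 = −142·5063 + 1143·629
1 = 1143·132267 − 29860·5063
1 = −29860·401864 + 90723·132267
1 = 90723·1337859 − 302029·401864
1 = −302029·5753300 + 1298839·1337859
1 = 1298839·18597759 − 4198546·5753300
1 = −4198546·80144336 + 18093023·18597759
So 1 = (-4198546)·80144336 + (18093023)·18597759.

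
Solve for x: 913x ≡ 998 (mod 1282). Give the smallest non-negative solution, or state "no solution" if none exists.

First find gcd(913, 1282):
1282 = 1×913 + 369
913 = 2×369 + 175
369 = 2×175 + 19
175 = 9×19 + 4
19 = 4×4 + 3
4 = 1×3 + 1
3 = 3×1 + 0
gcd = 1, so a unique solution mod 1282 exists.
Back-substitute for the Bézout coefficients:
1 = 4 − 3
1 = −19 + 5·4
1 = 5·175 − 46·19
1 = −46·369 + 97·175
1 = 97·913 − 240·369
1 = −240·1282 + 337·913
So 913·(337) ≡ 1 (mod 1282), giving 913⁻¹ ≡ 337.
x ≡ 913⁻¹·998 ≡ 337·998 ≡ 442 (mod 1282).

442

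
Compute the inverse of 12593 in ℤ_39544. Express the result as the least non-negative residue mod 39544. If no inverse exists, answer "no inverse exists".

Apply the Euclidean algorithm to 39544 and 12593:
39544 = 3*12593 + 1765
12593 = 7*1765 + 238
1765 = 7*238 + 99
238 = 2*99 + 40
99 = 2*40 + 19
40 = 2*19 + 2
19 = 9*2 + 1
2 = 2*1 + 0
gcd = 1, so the inverse exists. Back-substitute:
1 = 19 − 9·2
1 = −9·40 + 19·19
1 = 19·99 − 47·40
1 = −47·238 + 113·99
1 = 113·1765 − 838·238
1 = −838·12593 + 5979·1765
1 = 5979·39544 − 18775·12593
Hence 12593⁻¹ ≡ -18775 ≡ 20769 (mod 39544).

20769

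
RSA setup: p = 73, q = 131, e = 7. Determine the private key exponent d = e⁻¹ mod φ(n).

8023

φ(n) = (p−1)(q−1) = 72·130 = 9360.
Need d with 7·d ≡ 1 (mod 9360). Apply the extended Euclidean algorithm:
9360 = 1337×7 + 1
7 = 7×1 + 0
Back-substitute:
1 = 9360 − 1337·7
So 7·(-1337) ≡ 1 (mod 9360), hence d ≡ -1337 ≡ 8023 (mod 9360).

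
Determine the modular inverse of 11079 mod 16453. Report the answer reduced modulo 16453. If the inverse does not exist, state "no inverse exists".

7804

Apply the Euclidean algorithm to 16453 and 11079:
16453 = 1*11079 + 5374
11079 = 2*5374 + 331
5374 = 16*331 + 78
331 = 4*78 + 19
78 = 4*19 + 2
19 = 9*2 + 1
2 = 2*1 + 0
gcd = 1, so the inverse exists. Back-substitute:
1 = 19 − 9·2
1 = −9·78 + 37·19
1 = 37·331 − 157·78
1 = −157·5374 + 2549·331
1 = 2549·11079 − 5255·5374
1 = −5255·16453 + 7804·11079
So 11079·7804 ≡ 1 (mod 16453).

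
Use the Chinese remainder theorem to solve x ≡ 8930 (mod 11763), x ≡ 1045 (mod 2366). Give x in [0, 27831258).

Write x = 8930 + 11763·k. Then 11763·k ≡ 1045 − 8930 ≡ 1579 (mod 2366).
Need 11763⁻¹ mod 2366. Extended Euclid on (2366, 2299):
2366 = 1*2299 + 67
2299 = 34*67 + 21
67 = 3*21 + 4
21 = 5*4 + 1
4 = 4*1 + 0
Back-substitute:
1 = 21 − 5·4
1 = −5·67 + 16·21
1 = 16·2299 − 549·67
1 = −549·2366 + 565·2299
11763⁻¹ ≡ 565 (mod 2366), so k ≡ 565·1579 ≡ 153 (mod 2366).
x = 8930 + 11763·153 = 1808669.

1808669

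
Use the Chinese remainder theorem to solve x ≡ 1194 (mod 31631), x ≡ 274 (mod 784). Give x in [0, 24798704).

1266434

Write x = 1194 + 31631·k. Then 31631·k ≡ 274 − 1194 ≡ 648 (mod 784).
Need 31631⁻¹ mod 784. Extended Euclid on (784, 271):
784 = 2*271 + 242
271 = 1*242 + 29
242 = 8*29 + 10
29 = 2*10 + 9
10 = 1*9 + 1
9 = 9*1 + 0
Back-substitute:
1 = 10 − 9
1 = −29 + 3·10
1 = 3·242 − 25·29
1 = −25·271 + 28·242
1 = 28·784 − 81·271
31631⁻¹ ≡ 703 (mod 784), so k ≡ 703·648 ≡ 40 (mod 784).
x = 1194 + 31631·40 = 1266434.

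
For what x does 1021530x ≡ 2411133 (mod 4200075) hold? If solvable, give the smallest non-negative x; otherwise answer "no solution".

no solution

gcd(1021530, 4200075):
4200075 = 4*1021530 + 113955
1021530 = 8*113955 + 109890
113955 = 1*109890 + 4065
109890 = 27*4065 + 135
4065 = 30*135 + 15
135 = 9*15 + 0
gcd = 15, but 15 ∤ 2411133, so the congruence has no solution.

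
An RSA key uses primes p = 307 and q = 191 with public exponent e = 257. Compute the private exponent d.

φ(n) = (p−1)(q−1) = 306·190 = 58140.
Need d with 257·d ≡ 1 (mod 58140). Apply the extended Euclidean algorithm:
58140 = 226·257 + 58
257 = 4·58 + 25
58 = 2·25 + 8
25 = 3·8 + 1
8 = 8·1 + 0
Back-substitute:
1 = 25 − 3·8
1 = −3·58 + 7·25
1 = 7·257 − 31·58
1 = −31·58140 + 7013·257
So 257·7013 ≡ 1 (mod 58140), hence d = 7013.

7013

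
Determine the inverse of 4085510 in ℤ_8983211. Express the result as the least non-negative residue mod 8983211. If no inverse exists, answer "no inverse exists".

7369489

Apply the Euclidean algorithm to 8983211 and 4085510:
8983211 = 2*4085510 + 812191
4085510 = 5*812191 + 24555
812191 = 33*24555 + 1876
24555 = 13*1876 + 167
1876 = 11*167 + 39
167 = 4*39 + 11
39 = 3*11 + 6
11 = 1*6 + 5
6 = 1*5 + 1
5 = 5*1 + 0
gcd = 1, so the inverse exists. Back-substitute:
1 = 6 − 5
1 = −11 + 2·6
1 = 2·39 − 7·11
1 = −7·167 + 30·39
1 = 30·1876 − 337·167
1 = −337·24555 + 4411·1876
1 = 4411·812191 − 145900·24555
1 = −145900·4085510 + 733911·812191
1 = 733911·8983211 − 1613722·4085510
Hence 4085510⁻¹ ≡ -1613722 ≡ 7369489 (mod 8983211).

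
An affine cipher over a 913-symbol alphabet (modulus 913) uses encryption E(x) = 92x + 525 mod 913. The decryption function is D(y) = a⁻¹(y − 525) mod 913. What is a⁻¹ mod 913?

gcd(913, 92) by repeated division:
913 = 9·92 + 85
92 = 1·85 + 7
85 = 12·7 + 1
7 = 7·1 + 0
gcd = 1, so the inverse exists. Back-substitute:
1 = 85 − 12·7
1 = −12·92 + 13·85
1 = 13·913 − 129·92
Thus 92·(-129) ≡ 1 (mod 913); reducing, -129 mod 913 = 784.

784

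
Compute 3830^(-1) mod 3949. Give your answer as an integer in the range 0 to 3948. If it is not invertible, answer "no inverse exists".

Apply the Euclidean algorithm to 3949 and 3830:
3949 = 1*3830 + 119
3830 = 32*119 + 22
119 = 5*22 + 9
22 = 2*9 + 4
9 = 2*4 + 1
4 = 4*1 + 0
Since gcd(3830, 3949) = 1, back-substitute to write 1 as a combination:
1 = 9 − 2·4
1 = −2·22 + 5·9
1 = 5·119 − 27·22
1 = −27·3830 + 869·119
1 = 869·3949 − 896·3830
Hence 3830⁻¹ ≡ -896 ≡ 3053 (mod 3949).

3053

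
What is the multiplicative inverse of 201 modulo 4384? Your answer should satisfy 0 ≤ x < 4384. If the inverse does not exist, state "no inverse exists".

3577

Run Euclid on (4384, 201):
4384 = 21*201 + 163
201 = 1*163 + 38
163 = 4*38 + 11
38 = 3*11 + 5
11 = 2*5 + 1
5 = 5*1 + 0
gcd = 1, so the inverse exists. Back-substitute:
1 = 11 − 2·5
1 = −2·38 + 7·11
1 = 7·163 − 30·38
1 = −30·201 + 37·163
1 = 37·4384 − 807·201
Thus 201·(-807) ≡ 1 (mod 4384); reducing, -807 mod 4384 = 3577.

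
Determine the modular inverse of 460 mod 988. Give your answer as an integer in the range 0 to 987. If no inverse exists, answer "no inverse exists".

no inverse exists

Compute gcd(460, 988):
988 = 2·460 + 68
460 = 6·68 + 52
68 = 1·52 + 16
52 = 3·16 + 4
16 = 4·4 + 0
Since gcd = 4 > 1, 460 is not a unit mod 988.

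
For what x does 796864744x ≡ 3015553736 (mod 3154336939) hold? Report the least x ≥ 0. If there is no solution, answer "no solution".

125317930

First find gcd(796864744, 3154336939):
3154336939 = 3×796864744 + 763742707
796864744 = 1×763742707 + 33122037
763742707 = 23×33122037 + 1935856
33122037 = 17×1935856 + 212485
1935856 = 9×212485 + 23491
212485 = 9×23491 + 1066
23491 = 22×1066 + 39
1066 = 27×39 + 13
39 = 3×13 + 0
gcd = 13 and 13 | 3015553736, so solutions exist. Divide through by 13: 61297288x ≡ 231965672 (mod 242641303).
Now find 61297288⁻¹ mod 242641303:
242641303 = 3*61297288 + 58749439
61297288 = 1*58749439 + 2547849
58749439 = 23*2547849 + 148912
2547849 = 17*148912 + 16345
148912 = 9*16345 + 1807
16345 = 9*1807 + 82
1807 = 22*82 + 3
82 = 27*3 + 1
3 = 3*1 + 0
Back-substitute:
1 = 82 − 27·3
1 = −27·1807 + 595·82
1 = 595·16345 − 5382·1807
1 = −5382·148912 + 49033·16345
1 = 49033·2547849 − 838943·148912
1 = −838943·58749439 + 19344722·2547849
1 = 19344722·61297288 − 20183665·58749439
1 = −20183665·242641303 + 79895717·61297288
So 61297288⁻¹ ≡ 79895717 (mod 242641303).
Then x ≡ 79895717·231965672 ≡ 125317930 (mod 242641303); the smallest non-negative solution is x = 125317930.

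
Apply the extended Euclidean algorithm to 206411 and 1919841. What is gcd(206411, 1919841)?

1

Apply Euclid's algorithm to 1919841 and 206411:
1919841 = 9*206411 + 62142
206411 = 3*62142 + 19985
62142 = 3*19985 + 2187
19985 = 9*2187 + 302
2187 = 7*302 + 73
302 = 4*73 + 10
73 = 7*10 + 3
10 = 3*3 + 1
3 = 3*1 + 0
gcd(206411, 1919841) = 1.
Working backward:
1 = 10 − 3·3
1 = −3·73 + 22·10
1 = 22·302 − 91·73
1 = −91·2187 + 659·302
1 = 659·19985 − 6022·2187
1 = −6022·62142 + 18725·19985
1 = 18725·206411 − 62197·62142
1 = −62197·1919841 + 578498·206411
So 1 = (-62197)·1919841 + (578498)·206411.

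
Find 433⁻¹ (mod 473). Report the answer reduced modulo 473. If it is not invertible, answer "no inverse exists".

201

Extended Euclidean algorithm:
473 = 1·433 + 40
433 = 10·40 + 33
40 = 1·33 + 7
33 = 4·7 + 5
7 = 1·5 + 2
5 = 2·2 + 1
2 = 2·1 + 0
Since gcd(433, 473) = 1, back-substitute to write 1 as a combination:
1 = 5 − 2·2
1 = −2·7 + 3·5
1 = 3·33 − 14·7
1 = −14·40 + 17·33
1 = 17·433 − 184·40
1 = −184·473 + 201·433
So 433·201 ≡ 1 (mod 473).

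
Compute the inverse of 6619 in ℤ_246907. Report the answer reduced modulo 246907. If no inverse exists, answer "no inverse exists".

Run Euclid on (246907, 6619):
246907 = 37*6619 + 2004
6619 = 3*2004 + 607
2004 = 3*607 + 183
607 = 3*183 + 58
183 = 3*58 + 9
58 = 6*9 + 4
9 = 2*4 + 1
4 = 4*1 + 0
gcd = 1, so the inverse exists. Back-substitute:
1 = 9 − 2·4
1 = −2·58 + 13·9
1 = 13·183 − 41·58
1 = −41·607 + 136·183
1 = 136·2004 − 449·607
1 = −449·6619 + 1483·2004
1 = 1483·246907 − 55320·6619
Hence 6619⁻¹ ≡ -55320 ≡ 191587 (mod 246907).

191587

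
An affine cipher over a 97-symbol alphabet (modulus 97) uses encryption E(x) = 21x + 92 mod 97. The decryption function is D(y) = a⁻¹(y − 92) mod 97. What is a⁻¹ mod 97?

Run Euclid on (97, 21):
97 = 4*21 + 13
21 = 1*13 + 8
13 = 1*8 + 5
8 = 1*5 + 3
5 = 1*3 + 2
3 = 1*2 + 1
2 = 2*1 + 0
The gcd is 1. Working backward:
1 = 3 − 2
1 = −5 + 2·3
1 = 2·8 − 3·5
1 = −3·13 + 5·8
1 = 5·21 − 8·13
1 = −8·97 + 37·21
So 21·37 ≡ 1 (mod 97).

37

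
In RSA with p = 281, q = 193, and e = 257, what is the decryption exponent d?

17153

φ(n) = (p−1)(q−1) = 280·192 = 53760.
Need d with 257·d ≡ 1 (mod 53760). Apply the extended Euclidean algorithm:
53760 = 209·257 + 47
257 = 5·47 + 22
47 = 2·22 + 3
22 = 7·3 + 1
3 = 3·1 + 0
Back-substitute:
1 = 22 − 7·3
1 = −7·47 + 15·22
1 = 15·257 − 82·47
1 = −82·53760 + 17153·257
So 257·17153 ≡ 1 (mod 53760), hence d = 17153.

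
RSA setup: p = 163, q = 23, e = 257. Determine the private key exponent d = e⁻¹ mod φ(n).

2621

φ(n) = (p−1)(q−1) = 162·22 = 3564.
Need d with 257·d ≡ 1 (mod 3564). Apply the extended Euclidean algorithm:
3564 = 13·257 + 223
257 = 1·223 + 34
223 = 6·34 + 19
34 = 1·19 + 15
19 = 1·15 + 4
15 = 3·4 + 3
4 = 1·3 + 1
3 = 3·1 + 0
Back-substitute:
1 = 4 − 3
1 = −15 + 4·4
1 = 4·19 − 5·15
1 = −5·34 + 9·19
1 = 9·223 − 59·34
1 = −59·257 + 68·223
1 = 68·3564 − 943·257
So 257·(-943) ≡ 1 (mod 3564), hence d ≡ -943 ≡ 2621 (mod 3564).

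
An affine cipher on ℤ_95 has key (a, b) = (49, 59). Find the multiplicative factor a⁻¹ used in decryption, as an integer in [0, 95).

Run Euclid on (95, 49):
95 = 1×49 + 46
49 = 1×46 + 3
46 = 15×3 + 1
3 = 3×1 + 0
gcd = 1, so the inverse exists. Back-substitute:
1 = 46 − 15·3
1 = −15·49 + 16·46
1 = 16·95 − 31·49
So 49·(-31) ≡ 1 (mod 95), and -31 ≡ 64 (mod 95).

64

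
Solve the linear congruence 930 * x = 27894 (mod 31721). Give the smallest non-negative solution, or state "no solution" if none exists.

First find gcd(930, 31721):
31721 = 34*930 + 101
930 = 9*101 + 21
101 = 4*21 + 17
21 = 1*17 + 4
17 = 4*4 + 1
4 = 4*1 + 0
gcd = 1, so a unique solution mod 31721 exists.
Back-substitute for the Bézout coefficients:
1 = 17 − 4·4
1 = −4·21 + 5·17
1 = 5·101 − 24·21
1 = −24·930 + 221·101
1 = 221·31721 − 7538·930
So 930·(-7538) ≡ 1 (mod 31721), giving 930⁻¹ ≡ 24183.
x ≡ 930⁻¹·27894 ≡ 24183·27894 ≡ 13537 (mod 31721).

13537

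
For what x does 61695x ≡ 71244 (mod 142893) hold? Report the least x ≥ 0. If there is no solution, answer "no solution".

First find gcd(61695, 142893):
142893 = 2×61695 + 19503
61695 = 3×19503 + 3186
19503 = 6×3186 + 387
3186 = 8×387 + 90
387 = 4×90 + 27
90 = 3×27 + 9
27 = 3×9 + 0
gcd = 9 and 9 | 71244, so solutions exist. Divide through by 9: 6855x ≡ 7916 (mod 15877).
Now find 6855⁻¹ mod 15877:
15877 = 2·6855 + 2167
6855 = 3·2167 + 354
2167 = 6·354 + 43
354 = 8·43 + 10
43 = 4·10 + 3
10 = 3·3 + 1
3 = 3·1 + 0
Back-substitute:
1 = 10 − 3·3
1 = −3·43 + 13·10
1 = 13·354 − 107·43
1 = −107·2167 + 655·354
1 = 655·6855 − 2072·2167
1 = −2072·15877 + 4799·6855
So 6855⁻¹ ≡ 4799 (mod 15877).
Then x ≡ 4799·7916 ≡ 11100 (mod 15877); the smallest non-negative solution is x = 11100.

11100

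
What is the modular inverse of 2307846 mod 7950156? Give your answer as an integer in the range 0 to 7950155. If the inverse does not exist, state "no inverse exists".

Compute gcd(2307846, 7950156):
7950156 = 3·2307846 + 1026618
2307846 = 2·1026618 + 254610
1026618 = 4·254610 + 8178
254610 = 31·8178 + 1092
8178 = 7·1092 + 534
1092 = 2·534 + 24
534 = 22·24 + 6
24 = 4·6 + 0
Since gcd = 6 > 1, 2307846 is not a unit mod 7950156.

no inverse exists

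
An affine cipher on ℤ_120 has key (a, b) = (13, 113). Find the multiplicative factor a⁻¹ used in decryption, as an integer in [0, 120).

37

Apply the Euclidean algorithm to 120 and 13:
120 = 9×13 + 3
13 = 4×3 + 1
3 = 3×1 + 0
gcd = 1, so the inverse exists. Back-substitute:
1 = 13 − 4·3
1 = −4·120 + 37·13
So 13·37 ≡ 1 (mod 120).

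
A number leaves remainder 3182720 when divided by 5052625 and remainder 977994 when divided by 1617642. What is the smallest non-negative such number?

646900866720

Write x = 3182720 + 5052625·k. Then 5052625·k ≡ 977994 − 3182720 ≡ 1030558 (mod 1617642).
Need 5052625⁻¹ mod 1617642. Extended Euclid on (1617642, 199699):
1617642 = 8*199699 + 20050
199699 = 9*20050 + 19249
20050 = 1*19249 + 801
19249 = 24*801 + 25
801 = 32*25 + 1
25 = 25*1 + 0
Back-substitute:
1 = 801 − 32·25
1 = −32·19249 + 769·801
1 = 769·20050 − 801·19249
1 = −801·199699 + 7978·20050
1 = 7978·1617642 − 64625·199699
5052625⁻¹ ≡ 1553017 (mod 1617642), so k ≡ 1553017·1030558 ≡ 128032 (mod 1617642).
x = 3182720 + 5052625·128032 = 646900866720.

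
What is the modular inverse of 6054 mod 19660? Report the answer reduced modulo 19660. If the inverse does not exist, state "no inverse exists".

no inverse exists

Compute gcd(6054, 19660):
19660 = 3·6054 + 1498
6054 = 4·1498 + 62
1498 = 24·62 + 10
62 = 6·10 + 2
10 = 5·2 + 0
The gcd is 2, not 1, hence no inverse exists.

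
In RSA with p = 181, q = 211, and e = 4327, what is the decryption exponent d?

463

φ(n) = (p−1)(q−1) = 180·210 = 37800.
Need d with 4327·d ≡ 1 (mod 37800). Apply the extended Euclidean algorithm:
37800 = 8*4327 + 3184
4327 = 1*3184 + 1143
3184 = 2*1143 + 898
1143 = 1*898 + 245
898 = 3*245 + 163
245 = 1*163 + 82
163 = 1*82 + 81
82 = 1*81 + 1
81 = 81*1 + 0
Back-substitute:
1 = 82 − 81
1 = −163 + 2·82
1 = 2·245 − 3·163
1 = −3·898 + 11·245
1 = 11·1143 − 14·898
1 = −14·3184 + 39·1143
1 = 39·4327 − 53·3184
1 = −53·37800 + 463·4327
So 4327·463 ≡ 1 (mod 37800), hence d = 463.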